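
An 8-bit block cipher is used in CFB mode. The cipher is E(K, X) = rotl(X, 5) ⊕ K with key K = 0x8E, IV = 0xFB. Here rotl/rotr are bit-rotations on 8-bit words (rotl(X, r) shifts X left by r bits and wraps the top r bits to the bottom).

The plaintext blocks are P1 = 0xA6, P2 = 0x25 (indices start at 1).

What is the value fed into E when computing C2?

0x57

CFB encryption: C_i = P_i ⊕ E(K, C_{i−1}), with C_{0} = IV.
C1: E(K, 0xFB) = 0xF1; 0xA6 ⊕ 0xF1 = 0x57.
C2: E(K, 0x57) = 0x64; 0x25 ⊕ 0x64 = 0x41.
So the input to E for block 2 is 0x57.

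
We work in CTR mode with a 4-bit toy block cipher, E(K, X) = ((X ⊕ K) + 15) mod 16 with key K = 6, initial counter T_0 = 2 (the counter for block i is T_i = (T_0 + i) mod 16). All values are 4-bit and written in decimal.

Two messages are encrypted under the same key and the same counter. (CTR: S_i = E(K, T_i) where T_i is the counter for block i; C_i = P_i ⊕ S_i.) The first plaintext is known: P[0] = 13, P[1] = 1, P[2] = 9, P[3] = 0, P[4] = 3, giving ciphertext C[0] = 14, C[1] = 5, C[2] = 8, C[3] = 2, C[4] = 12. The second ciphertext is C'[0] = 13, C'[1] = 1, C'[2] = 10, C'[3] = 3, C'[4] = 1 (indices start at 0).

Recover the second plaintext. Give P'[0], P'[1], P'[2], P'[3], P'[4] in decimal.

P'[0] = 14, P'[1] = 5, P'[2] = 11, P'[3] = 1, P'[4] = 14

In CTR with a reused counter, both messages share the same keystream S_i, so C_i ⊕ C'_i = P_i ⊕ P'_i and thus P'_i = P_i ⊕ C_i ⊕ C'_i.
P'[0]: 13 ⊕ 14 ⊕ 13 = 14.
P'[1]: 1 ⊕ 5 ⊕ 1 = 5.
P'[2]: 9 ⊕ 8 ⊕ 10 = 11.
P'[3]: 0 ⊕ 2 ⊕ 3 = 1.
P'[4]: 3 ⊕ 12 ⊕ 1 = 14.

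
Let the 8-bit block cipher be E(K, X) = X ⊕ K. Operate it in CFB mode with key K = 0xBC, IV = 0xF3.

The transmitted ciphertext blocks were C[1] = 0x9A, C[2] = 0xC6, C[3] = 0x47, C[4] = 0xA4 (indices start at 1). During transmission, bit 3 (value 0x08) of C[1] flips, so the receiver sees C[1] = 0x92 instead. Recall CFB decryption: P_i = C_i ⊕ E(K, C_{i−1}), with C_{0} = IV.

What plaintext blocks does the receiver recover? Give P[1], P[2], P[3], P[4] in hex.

Only C[1] changed, to 0x92. In CFB, a change in C_i flips the same bit in P_i and garbles P_{i+1}. Decrypting the received ciphertext:
P[1]: E(K, 0xF3) = 0x4F; 0x92 ⊕ 0x4F = 0xDD.
P[2]: E(K, 0x92) = 0x2E; 0xC6 ⊕ 0x2E = 0xE8.
P[3]: E(K, 0xC6) = 0x7A; 0x47 ⊕ 0x7A = 0x3D.
P[4]: E(K, 0x47) = 0xFB; 0xA4 ⊕ 0xFB = 0x5F.
Blocks that differ from the original plaintext: P[1], P[2].

P[1] = 0xDD, P[2] = 0xE8, P[3] = 0x3D, P[4] = 0x5F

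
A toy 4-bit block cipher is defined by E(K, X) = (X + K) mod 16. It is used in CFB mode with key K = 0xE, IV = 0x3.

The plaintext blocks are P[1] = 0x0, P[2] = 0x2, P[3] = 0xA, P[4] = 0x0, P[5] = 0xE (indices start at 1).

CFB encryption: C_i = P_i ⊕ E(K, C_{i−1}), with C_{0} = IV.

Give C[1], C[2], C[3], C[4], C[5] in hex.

C[1] = 0x1, C[2] = 0xD, C[3] = 0x1, C[4] = 0xF, C[5] = 0x3

C[1]: E(K, 0x3) = 0x1; 0x0 ⊕ 0x1 = 0x1.
C[2]: E(K, 0x1) = 0xF; 0x2 ⊕ 0xF = 0xD.
C[3]: E(K, 0xD) = 0xB; 0xA ⊕ 0xB = 0x1.
C[4]: E(K, 0x1) = 0xF; 0x0 ⊕ 0xF = 0xF.
C[5]: E(K, 0xF) = 0xD; 0xE ⊕ 0xD = 0x3.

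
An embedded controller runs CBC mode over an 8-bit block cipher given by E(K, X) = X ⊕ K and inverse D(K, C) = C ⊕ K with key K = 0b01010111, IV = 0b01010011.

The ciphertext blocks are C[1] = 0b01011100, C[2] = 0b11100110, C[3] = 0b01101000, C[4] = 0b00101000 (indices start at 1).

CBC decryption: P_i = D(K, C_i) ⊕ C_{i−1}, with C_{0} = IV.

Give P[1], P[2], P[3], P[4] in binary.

P[1]: D(K, 0b01011100) = 0b00001011; 0b00001011 ⊕ 0b01010011 = 0b01011000.
P[2]: D(K, 0b11100110) = 0b10110001; 0b10110001 ⊕ 0b01011100 = 0b11101101.
P[3]: D(K, 0b01101000) = 0b00111111; 0b00111111 ⊕ 0b11100110 = 0b11011001.
P[4]: D(K, 0b00101000) = 0b01111111; 0b01111111 ⊕ 0b01101000 = 0b00010111.

P[1] = 0b01011000, P[2] = 0b11101101, P[3] = 0b11011001, P[4] = 0b00010111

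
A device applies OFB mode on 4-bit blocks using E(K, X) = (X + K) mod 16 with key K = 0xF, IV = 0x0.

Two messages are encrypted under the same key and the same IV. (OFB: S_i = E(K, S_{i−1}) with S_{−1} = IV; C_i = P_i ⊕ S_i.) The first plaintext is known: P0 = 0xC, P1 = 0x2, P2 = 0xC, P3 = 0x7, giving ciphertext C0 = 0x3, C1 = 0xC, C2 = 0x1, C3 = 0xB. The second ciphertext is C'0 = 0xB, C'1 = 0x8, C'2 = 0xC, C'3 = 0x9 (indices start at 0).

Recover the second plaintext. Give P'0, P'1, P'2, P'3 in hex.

P'0 = 0x4, P'1 = 0x6, P'2 = 0x1, P'3 = 0x5

In OFB with a reused IV, both messages share the same keystream S_i, so C_i ⊕ C'_i = P_i ⊕ P'_i and thus P'_i = P_i ⊕ C_i ⊕ C'_i.
P'0: 0xC ⊕ 0x3 ⊕ 0xB = 0x4.
P'1: 0x2 ⊕ 0xC ⊕ 0x8 = 0x6.
P'2: 0xC ⊕ 0x1 ⊕ 0xC = 0x1.
P'3: 0x7 ⊕ 0xB ⊕ 0x9 = 0x5.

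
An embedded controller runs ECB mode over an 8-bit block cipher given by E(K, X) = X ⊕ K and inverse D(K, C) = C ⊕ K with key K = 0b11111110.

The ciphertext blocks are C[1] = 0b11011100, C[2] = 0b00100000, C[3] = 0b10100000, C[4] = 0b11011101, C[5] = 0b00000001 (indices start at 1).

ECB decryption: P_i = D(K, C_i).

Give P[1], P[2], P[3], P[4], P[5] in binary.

P[1]: D(K, 0b11011100) = 0b00100010.
P[2]: D(K, 0b00100000) = 0b11011110.
P[3]: D(K, 0b10100000) = 0b01011110.
P[4]: D(K, 0b11011101) = 0b00100011.
P[5]: D(K, 0b00000001) = 0b11111111.

P[1] = 0b00100010, P[2] = 0b11011110, P[3] = 0b01011110, P[4] = 0b00100011, P[5] = 0b11111111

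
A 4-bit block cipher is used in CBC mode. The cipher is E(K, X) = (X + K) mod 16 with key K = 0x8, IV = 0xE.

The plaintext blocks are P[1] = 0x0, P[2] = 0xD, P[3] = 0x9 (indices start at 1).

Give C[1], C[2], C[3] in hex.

CBC encryption: C_i = E(K, P_i ⊕ C_{i−1}), with C_{0} = IV.
C[1]: P[1] ⊕ 0xE = 0xE; E(K, 0xE) = 0x6.
C[2]: P[2] ⊕ 0x6 = 0xB; E(K, 0xB) = 0x3.
C[3]: P[3] ⊕ 0x3 = 0xA; E(K, 0xA) = 0x2.

C[1] = 0x6, C[2] = 0x3, C[3] = 0x2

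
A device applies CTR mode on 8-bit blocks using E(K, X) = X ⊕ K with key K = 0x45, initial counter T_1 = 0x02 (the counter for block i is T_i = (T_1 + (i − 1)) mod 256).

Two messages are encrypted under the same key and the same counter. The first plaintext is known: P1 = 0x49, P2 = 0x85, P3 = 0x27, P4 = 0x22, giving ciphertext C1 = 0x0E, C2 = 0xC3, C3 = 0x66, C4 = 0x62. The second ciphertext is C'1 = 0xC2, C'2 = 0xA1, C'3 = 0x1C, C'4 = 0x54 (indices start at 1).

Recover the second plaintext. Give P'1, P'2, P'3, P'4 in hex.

In CTR with a reused counter, both messages share the same keystream S_i, so C_i ⊕ C'_i = P_i ⊕ P'_i and thus P'_i = P_i ⊕ C_i ⊕ C'_i.
P'1: 0x49 ⊕ 0x0E ⊕ 0xC2 = 0x85.
P'2: 0x85 ⊕ 0xC3 ⊕ 0xA1 = 0xE7.
P'3: 0x27 ⊕ 0x66 ⊕ 0x1C = 0x5D.
P'4: 0x22 ⊕ 0x62 ⊕ 0x54 = 0x14.

P'1 = 0x85, P'2 = 0xE7, P'3 = 0x5D, P'4 = 0x14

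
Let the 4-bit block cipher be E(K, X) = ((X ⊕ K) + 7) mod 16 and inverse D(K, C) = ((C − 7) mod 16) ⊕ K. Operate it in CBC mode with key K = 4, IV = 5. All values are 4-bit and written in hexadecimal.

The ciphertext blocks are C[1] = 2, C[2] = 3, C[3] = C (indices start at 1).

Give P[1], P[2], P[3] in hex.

CBC decryption: P_i = D(K, C_i) ⊕ C_{i−1}, with C_{0} = IV.
P[1]: D(K, 2) = F; F ⊕ 5 = A.
P[2]: D(K, 3) = 8; 8 ⊕ 2 = A.
P[3]: D(K, C) = 1; 1 ⊕ 3 = 2.

P[1] = A, P[2] = A, P[3] = 2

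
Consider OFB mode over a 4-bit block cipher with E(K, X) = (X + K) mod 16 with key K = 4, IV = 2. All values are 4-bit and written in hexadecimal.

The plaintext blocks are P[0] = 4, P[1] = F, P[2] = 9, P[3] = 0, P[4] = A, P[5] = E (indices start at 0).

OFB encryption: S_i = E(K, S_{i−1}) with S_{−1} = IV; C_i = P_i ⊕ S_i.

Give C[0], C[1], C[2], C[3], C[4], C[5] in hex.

C[0] = 2, C[1] = 5, C[2] = 7, C[3] = 2, C[4] = C, C[5] = 4

C[0]: S = E(K, 2) = 6; 4 ⊕ 6 = 2.
C[1]: S = E(K, 6) = A; F ⊕ A = 5.
C[2]: S = E(K, A) = E; 9 ⊕ E = 7.
C[3]: S = E(K, E) = 2; 0 ⊕ 2 = 2.
C[4]: S = E(K, 2) = 6; A ⊕ 6 = C.
C[5]: S = E(K, 6) = A; E ⊕ A = 4.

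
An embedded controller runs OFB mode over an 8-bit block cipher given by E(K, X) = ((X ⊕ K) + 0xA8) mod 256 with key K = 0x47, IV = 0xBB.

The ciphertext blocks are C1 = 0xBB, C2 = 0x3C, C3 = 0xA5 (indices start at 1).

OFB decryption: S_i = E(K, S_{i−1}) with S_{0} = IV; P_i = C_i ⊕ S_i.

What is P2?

P1: S = E(K, 0xBB) = 0xA4; 0xBB ⊕ 0xA4 = 0x1F.
P2: S = E(K, 0xA4) = 0x8B; 0x3C ⊕ 0x8B = 0xB7.

P2 = 0xB7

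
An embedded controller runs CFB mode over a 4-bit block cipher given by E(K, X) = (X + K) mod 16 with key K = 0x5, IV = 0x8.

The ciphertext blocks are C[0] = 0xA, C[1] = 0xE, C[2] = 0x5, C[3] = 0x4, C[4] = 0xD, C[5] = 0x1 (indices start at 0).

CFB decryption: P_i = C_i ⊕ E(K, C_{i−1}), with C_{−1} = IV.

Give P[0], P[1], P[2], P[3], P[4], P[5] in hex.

P[0]: E(K, 0x8) = 0xD; 0xA ⊕ 0xD = 0x7.
P[1]: E(K, 0xA) = 0xF; 0xE ⊕ 0xF = 0x1.
P[2]: E(K, 0xE) = 0x3; 0x5 ⊕ 0x3 = 0x6.
P[3]: E(K, 0x5) = 0xA; 0x4 ⊕ 0xA = 0xE.
P[4]: E(K, 0x4) = 0x9; 0xD ⊕ 0x9 = 0x4.
P[5]: E(K, 0xD) = 0x2; 0x1 ⊕ 0x2 = 0x3.

P[0] = 0x7, P[1] = 0x1, P[2] = 0x6, P[3] = 0xE, P[4] = 0x4, P[5] = 0x3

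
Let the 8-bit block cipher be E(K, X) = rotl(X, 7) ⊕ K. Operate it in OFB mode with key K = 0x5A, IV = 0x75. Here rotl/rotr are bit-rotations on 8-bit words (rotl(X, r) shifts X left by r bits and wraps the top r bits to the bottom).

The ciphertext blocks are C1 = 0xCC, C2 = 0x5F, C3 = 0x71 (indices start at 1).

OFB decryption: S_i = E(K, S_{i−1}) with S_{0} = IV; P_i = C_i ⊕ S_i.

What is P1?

P1: S = E(K, 0x75) = 0xE0; 0xCC ⊕ 0xE0 = 0x2C.

P1 = 0x2C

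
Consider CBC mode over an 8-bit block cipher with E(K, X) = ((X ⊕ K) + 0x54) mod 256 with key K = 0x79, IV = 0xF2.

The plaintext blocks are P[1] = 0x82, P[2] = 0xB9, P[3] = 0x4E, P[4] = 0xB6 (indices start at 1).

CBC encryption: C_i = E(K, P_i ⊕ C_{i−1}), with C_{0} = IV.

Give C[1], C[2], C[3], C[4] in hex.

C[1] = 0x5D, C[2] = 0xF1, C[3] = 0x1A, C[4] = 0x29

C[1]: P[1] ⊕ 0xF2 = 0x70; E(K, 0x70) = 0x5D.
C[2]: P[2] ⊕ 0x5D = 0xE4; E(K, 0xE4) = 0xF1.
C[3]: P[3] ⊕ 0xF1 = 0xBF; E(K, 0xBF) = 0x1A.
C[4]: P[4] ⊕ 0x1A = 0xAC; E(K, 0xAC) = 0x29.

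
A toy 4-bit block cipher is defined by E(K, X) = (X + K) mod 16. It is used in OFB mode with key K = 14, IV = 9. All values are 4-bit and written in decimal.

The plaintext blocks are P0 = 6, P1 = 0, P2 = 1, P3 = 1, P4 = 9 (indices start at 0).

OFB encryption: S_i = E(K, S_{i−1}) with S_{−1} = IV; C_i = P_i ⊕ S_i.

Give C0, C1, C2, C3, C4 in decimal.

C0: S = E(K, 9) = 7; 6 ⊕ 7 = 1.
C1: S = E(K, 7) = 5; 0 ⊕ 5 = 5.
C2: S = E(K, 5) = 3; 1 ⊕ 3 = 2.
C3: S = E(K, 3) = 1; 1 ⊕ 1 = 0.
C4: S = E(K, 1) = 15; 9 ⊕ 15 = 6.

C0 = 1, C1 = 5, C2 = 2, C3 = 0, C4 = 6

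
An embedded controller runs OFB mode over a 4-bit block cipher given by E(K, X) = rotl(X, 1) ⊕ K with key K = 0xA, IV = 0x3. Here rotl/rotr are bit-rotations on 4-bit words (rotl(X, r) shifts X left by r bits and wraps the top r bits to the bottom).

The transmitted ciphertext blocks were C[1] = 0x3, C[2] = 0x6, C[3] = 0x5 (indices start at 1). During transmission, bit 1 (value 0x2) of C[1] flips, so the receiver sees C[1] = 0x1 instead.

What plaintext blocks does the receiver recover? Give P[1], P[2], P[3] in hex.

OFB decryption: S_i = E(K, S_{i−1}) with S_{0} = IV; P_i = C_i ⊕ S_i.
Only C[1] changed, to 0x1. In OFB, a change in C_i flips the same bit in P_i only; the keystream is unaffected. Decrypting the received ciphertext:
P[1]: S = E(K, 0x3) = 0xC; 0x1 ⊕ 0xC = 0xD.
P[2]: S = E(K, 0xC) = 0x3; 0x6 ⊕ 0x3 = 0x5.
P[3]: S = E(K, 0x3) = 0xC; 0x5 ⊕ 0xC = 0x9.
Blocks that differ from the original plaintext: P[1].

P[1] = 0xD, P[2] = 0x5, P[3] = 0x9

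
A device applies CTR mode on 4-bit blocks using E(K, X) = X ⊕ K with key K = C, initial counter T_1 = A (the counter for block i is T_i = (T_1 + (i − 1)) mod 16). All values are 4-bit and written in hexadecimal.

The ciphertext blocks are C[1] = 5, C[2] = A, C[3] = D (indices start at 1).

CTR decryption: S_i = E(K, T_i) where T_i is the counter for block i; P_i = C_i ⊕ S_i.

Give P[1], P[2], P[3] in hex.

P[1] = 3, P[2] = D, P[3] = D

P[1]: T = A, S = E(K, T) = 6; 5 ⊕ 6 = 3.
P[2]: T = B, S = E(K, T) = 7; A ⊕ 7 = D.
P[3]: T = C, S = E(K, T) = 0; D ⊕ 0 = D.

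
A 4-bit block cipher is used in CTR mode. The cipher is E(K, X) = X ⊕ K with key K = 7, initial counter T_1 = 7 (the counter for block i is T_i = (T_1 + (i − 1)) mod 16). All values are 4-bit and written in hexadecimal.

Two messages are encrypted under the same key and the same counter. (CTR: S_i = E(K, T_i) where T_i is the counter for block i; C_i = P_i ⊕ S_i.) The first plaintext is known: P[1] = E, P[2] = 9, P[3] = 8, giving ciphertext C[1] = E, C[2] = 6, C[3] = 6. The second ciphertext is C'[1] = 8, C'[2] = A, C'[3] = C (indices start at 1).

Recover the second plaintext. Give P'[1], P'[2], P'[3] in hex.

In CTR with a reused counter, both messages share the same keystream S_i, so C_i ⊕ C'_i = P_i ⊕ P'_i and thus P'_i = P_i ⊕ C_i ⊕ C'_i.
P'[1]: E ⊕ E ⊕ 8 = 8.
P'[2]: 9 ⊕ 6 ⊕ A = 5.
P'[3]: 8 ⊕ 6 ⊕ C = 2.

P'[1] = 8, P'[2] = 5, P'[3] = 2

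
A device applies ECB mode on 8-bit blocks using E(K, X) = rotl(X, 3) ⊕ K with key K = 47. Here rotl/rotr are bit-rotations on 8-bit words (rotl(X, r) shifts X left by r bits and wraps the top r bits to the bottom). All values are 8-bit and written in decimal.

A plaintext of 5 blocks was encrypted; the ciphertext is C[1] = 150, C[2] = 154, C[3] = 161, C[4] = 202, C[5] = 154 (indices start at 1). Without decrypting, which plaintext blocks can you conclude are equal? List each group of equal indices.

P[2] = P[5]

ECB encrypts each block independently with the same key, so equal ciphertext blocks imply equal plaintext blocks.
C[2] = C[5] = 154, so P[2] = P[5].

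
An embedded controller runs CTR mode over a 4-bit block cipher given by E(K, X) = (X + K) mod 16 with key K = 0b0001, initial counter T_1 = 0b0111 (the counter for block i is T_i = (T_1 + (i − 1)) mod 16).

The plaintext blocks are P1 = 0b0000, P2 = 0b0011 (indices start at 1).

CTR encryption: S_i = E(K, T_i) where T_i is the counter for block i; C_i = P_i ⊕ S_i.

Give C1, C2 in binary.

C1: T = 0b0111, S = E(K, T) = 0b1000; 0b0000 ⊕ 0b1000 = 0b1000.
C2: T = 0b1000, S = E(K, T) = 0b1001; 0b0011 ⊕ 0b1001 = 0b1010.

C1 = 0b1000, C2 = 0b1010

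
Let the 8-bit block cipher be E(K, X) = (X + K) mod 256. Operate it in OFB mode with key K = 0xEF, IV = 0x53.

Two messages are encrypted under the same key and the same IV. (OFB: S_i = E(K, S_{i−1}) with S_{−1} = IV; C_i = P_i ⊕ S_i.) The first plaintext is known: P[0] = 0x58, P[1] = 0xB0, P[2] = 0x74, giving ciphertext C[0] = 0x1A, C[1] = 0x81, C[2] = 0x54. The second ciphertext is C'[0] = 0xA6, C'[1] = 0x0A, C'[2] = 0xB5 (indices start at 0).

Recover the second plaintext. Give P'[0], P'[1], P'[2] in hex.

In OFB with a reused IV, both messages share the same keystream S_i, so C_i ⊕ C'_i = P_i ⊕ P'_i and thus P'_i = P_i ⊕ C_i ⊕ C'_i.
P'[0]: 0x58 ⊕ 0x1A ⊕ 0xA6 = 0xE4.
P'[1]: 0xB0 ⊕ 0x81 ⊕ 0x0A = 0x3B.
P'[2]: 0x74 ⊕ 0x54 ⊕ 0xB5 = 0x95.

P'[0] = 0xE4, P'[1] = 0x3B, P'[2] = 0x95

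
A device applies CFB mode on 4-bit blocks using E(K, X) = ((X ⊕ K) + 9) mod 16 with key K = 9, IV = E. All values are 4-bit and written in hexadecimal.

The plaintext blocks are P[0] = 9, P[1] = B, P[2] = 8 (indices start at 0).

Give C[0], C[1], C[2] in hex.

CFB encryption: C_i = P_i ⊕ E(K, C_{i−1}), with C_{−1} = IV.
C[0]: E(K, E) = 0; 9 ⊕ 0 = 9.
C[1]: E(K, 9) = 9; B ⊕ 9 = 2.
C[2]: E(K, 2) = 4; 8 ⊕ 4 = C.

C[0] = 9, C[1] = 2, C[2] = C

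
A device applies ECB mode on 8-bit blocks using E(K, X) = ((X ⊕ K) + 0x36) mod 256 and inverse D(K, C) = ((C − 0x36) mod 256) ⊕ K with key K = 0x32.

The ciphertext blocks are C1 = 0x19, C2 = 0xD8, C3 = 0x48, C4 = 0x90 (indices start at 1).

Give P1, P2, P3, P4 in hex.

ECB decryption: P_i = D(K, C_i).
P1: D(K, 0x19) = 0xD1.
P2: D(K, 0xD8) = 0x90.
P3: D(K, 0x48) = 0x20.
P4: D(K, 0x90) = 0x68.

P1 = 0xD1, P2 = 0x90, P3 = 0x20, P4 = 0x68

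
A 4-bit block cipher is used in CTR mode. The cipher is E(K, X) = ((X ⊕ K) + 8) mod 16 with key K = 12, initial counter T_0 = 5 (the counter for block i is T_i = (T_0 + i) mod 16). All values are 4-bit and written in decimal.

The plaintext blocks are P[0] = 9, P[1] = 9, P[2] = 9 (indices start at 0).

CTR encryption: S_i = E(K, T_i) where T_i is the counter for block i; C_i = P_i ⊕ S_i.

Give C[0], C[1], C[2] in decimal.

C[0]: T = 5, S = E(K, T) = 1; 9 ⊕ 1 = 8.
C[1]: T = 6, S = E(K, T) = 2; 9 ⊕ 2 = 11.
C[2]: T = 7, S = E(K, T) = 3; 9 ⊕ 3 = 10.

C[0] = 8, C[1] = 11, C[2] = 10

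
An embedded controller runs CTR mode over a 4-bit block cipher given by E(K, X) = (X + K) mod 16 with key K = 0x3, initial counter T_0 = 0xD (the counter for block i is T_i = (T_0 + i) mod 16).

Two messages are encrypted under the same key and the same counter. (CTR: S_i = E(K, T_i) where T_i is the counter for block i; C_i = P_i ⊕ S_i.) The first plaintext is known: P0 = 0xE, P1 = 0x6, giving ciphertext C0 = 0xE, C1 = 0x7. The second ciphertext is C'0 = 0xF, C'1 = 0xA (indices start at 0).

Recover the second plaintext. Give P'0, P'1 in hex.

P'0 = 0xF, P'1 = 0xB

In CTR with a reused counter, both messages share the same keystream S_i, so C_i ⊕ C'_i = P_i ⊕ P'_i and thus P'_i = P_i ⊕ C_i ⊕ C'_i.
P'0: 0xE ⊕ 0xE ⊕ 0xF = 0xF.
P'1: 0x6 ⊕ 0x7 ⊕ 0xA = 0xB.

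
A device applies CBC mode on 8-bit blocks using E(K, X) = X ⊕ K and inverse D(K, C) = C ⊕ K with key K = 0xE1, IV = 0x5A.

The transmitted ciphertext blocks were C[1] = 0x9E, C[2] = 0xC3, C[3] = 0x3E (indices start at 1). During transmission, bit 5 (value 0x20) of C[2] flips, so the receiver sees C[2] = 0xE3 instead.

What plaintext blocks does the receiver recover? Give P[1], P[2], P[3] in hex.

CBC decryption: P_i = D(K, C_i) ⊕ C_{i−1}, with C_{0} = IV.
Only C[2] changed, to 0xE3. In CBC, a change in C_i garbles P_i and flips the same bit in P_{i+1}. Decrypting the received ciphertext:
P[1]: D(K, 0x9E) = 0x7F; 0x7F ⊕ 0x5A = 0x25.
P[2]: D(K, 0xE3) = 0x02; 0x02 ⊕ 0x9E = 0x9C.
P[3]: D(K, 0x3E) = 0xDF; 0xDF ⊕ 0xE3 = 0x3C.
Blocks that differ from the original plaintext: P[2], P[3].

P[1] = 0x25, P[2] = 0x9C, P[3] = 0x3C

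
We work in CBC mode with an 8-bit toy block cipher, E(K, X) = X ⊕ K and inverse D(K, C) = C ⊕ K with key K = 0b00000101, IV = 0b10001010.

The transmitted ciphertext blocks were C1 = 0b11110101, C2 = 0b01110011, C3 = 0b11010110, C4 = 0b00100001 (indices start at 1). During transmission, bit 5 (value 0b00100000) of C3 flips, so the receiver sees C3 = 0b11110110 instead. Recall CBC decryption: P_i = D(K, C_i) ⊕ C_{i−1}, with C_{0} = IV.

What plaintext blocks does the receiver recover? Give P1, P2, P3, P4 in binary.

P1 = 0b01111010, P2 = 0b10000011, P3 = 0b10000000, P4 = 0b11010010

Only C3 changed, to 0b11110110. In CBC, a change in C_i garbles P_i and flips the same bit in P_{i+1}. Decrypting the received ciphertext:
P1: D(K, 0b11110101) = 0b11110000; 0b11110000 ⊕ 0b10001010 = 0b01111010.
P2: D(K, 0b01110011) = 0b01110110; 0b01110110 ⊕ 0b11110101 = 0b10000011.
P3: D(K, 0b11110110) = 0b11110011; 0b11110011 ⊕ 0b01110011 = 0b10000000.
P4: D(K, 0b00100001) = 0b00100100; 0b00100100 ⊕ 0b11110110 = 0b11010010.
Blocks that differ from the original plaintext: P3, P4.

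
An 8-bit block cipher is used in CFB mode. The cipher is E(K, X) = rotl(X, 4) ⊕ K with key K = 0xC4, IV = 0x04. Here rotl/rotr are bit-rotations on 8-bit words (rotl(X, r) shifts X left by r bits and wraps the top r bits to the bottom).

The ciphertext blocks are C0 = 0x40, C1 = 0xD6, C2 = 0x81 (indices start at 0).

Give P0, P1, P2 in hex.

CFB decryption: P_i = C_i ⊕ E(K, C_{i−1}), with C_{−1} = IV.
P0: E(K, 0x04) = 0x84; 0x40 ⊕ 0x84 = 0xC4.
P1: E(K, 0x40) = 0xC0; 0xD6 ⊕ 0xC0 = 0x16.
P2: E(K, 0xD6) = 0xA9; 0x81 ⊕ 0xA9 = 0x28.

P0 = 0xC4, P1 = 0x16, P2 = 0x28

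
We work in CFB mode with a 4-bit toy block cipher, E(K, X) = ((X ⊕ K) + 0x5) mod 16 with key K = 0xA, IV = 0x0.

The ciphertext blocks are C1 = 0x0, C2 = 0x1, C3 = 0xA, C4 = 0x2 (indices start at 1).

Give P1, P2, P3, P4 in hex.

P1 = 0xF, P2 = 0xE, P3 = 0xA, P4 = 0x7

CFB decryption: P_i = C_i ⊕ E(K, C_{i−1}), with C_{0} = IV.
P1: E(K, 0x0) = 0xF; 0x0 ⊕ 0xF = 0xF.
P2: E(K, 0x0) = 0xF; 0x1 ⊕ 0xF = 0xE.
P3: E(K, 0x1) = 0x0; 0xA ⊕ 0x0 = 0xA.
P4: E(K, 0xA) = 0x5; 0x2 ⊕ 0x5 = 0x7.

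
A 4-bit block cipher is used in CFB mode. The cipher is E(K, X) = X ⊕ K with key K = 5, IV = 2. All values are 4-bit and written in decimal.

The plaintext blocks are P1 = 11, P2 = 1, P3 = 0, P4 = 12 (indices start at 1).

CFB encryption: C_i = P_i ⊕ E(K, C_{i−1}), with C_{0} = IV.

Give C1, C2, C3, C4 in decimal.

C1 = 12, C2 = 8, C3 = 13, C4 = 4

C1: E(K, 2) = 7; 11 ⊕ 7 = 12.
C2: E(K, 12) = 9; 1 ⊕ 9 = 8.
C3: E(K, 8) = 13; 0 ⊕ 13 = 13.
C4: E(K, 13) = 8; 12 ⊕ 8 = 4.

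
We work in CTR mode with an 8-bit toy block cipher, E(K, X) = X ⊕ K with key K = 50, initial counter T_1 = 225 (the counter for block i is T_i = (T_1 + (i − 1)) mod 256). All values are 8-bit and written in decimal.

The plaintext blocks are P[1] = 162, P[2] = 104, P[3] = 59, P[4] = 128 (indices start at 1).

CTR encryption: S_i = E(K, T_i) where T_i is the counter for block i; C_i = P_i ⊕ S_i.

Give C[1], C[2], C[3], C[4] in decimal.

C[1]: T = 225, S = E(K, T) = 211; 162 ⊕ 211 = 113.
C[2]: T = 226, S = E(K, T) = 208; 104 ⊕ 208 = 184.
C[3]: T = 227, S = E(K, T) = 209; 59 ⊕ 209 = 234.
C[4]: T = 228, S = E(K, T) = 214; 128 ⊕ 214 = 86.

C[1] = 113, C[2] = 184, C[3] = 234, C[4] = 86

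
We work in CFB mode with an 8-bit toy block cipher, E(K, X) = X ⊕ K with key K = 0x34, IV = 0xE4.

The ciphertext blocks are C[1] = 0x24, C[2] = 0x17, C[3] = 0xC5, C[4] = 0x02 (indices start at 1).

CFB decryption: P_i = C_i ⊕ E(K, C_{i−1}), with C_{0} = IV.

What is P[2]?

P[2]: E(K, 0x24) = 0x10; 0x17 ⊕ 0x10 = 0x07.

P[2] = 0x07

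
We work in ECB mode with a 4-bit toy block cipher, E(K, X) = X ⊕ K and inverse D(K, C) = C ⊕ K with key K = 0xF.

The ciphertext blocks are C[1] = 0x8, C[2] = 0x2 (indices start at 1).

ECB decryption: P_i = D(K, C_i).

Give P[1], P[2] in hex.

P[1]: D(K, 0x8) = 0x7.
P[2]: D(K, 0x2) = 0xD.

P[1] = 0x7, P[2] = 0xD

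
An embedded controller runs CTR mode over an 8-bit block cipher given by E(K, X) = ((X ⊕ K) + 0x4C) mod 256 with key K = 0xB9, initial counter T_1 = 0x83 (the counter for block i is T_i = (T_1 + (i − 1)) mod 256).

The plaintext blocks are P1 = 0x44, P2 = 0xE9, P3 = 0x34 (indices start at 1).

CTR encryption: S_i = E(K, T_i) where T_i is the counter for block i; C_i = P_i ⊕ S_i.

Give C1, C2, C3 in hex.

C1: T = 0x83, S = E(K, T) = 0x86; 0x44 ⊕ 0x86 = 0xC2.
C2: T = 0x84, S = E(K, T) = 0x89; 0xE9 ⊕ 0x89 = 0x60.
C3: T = 0x85, S = E(K, T) = 0x88; 0x34 ⊕ 0x88 = 0xBC.

C1 = 0xC2, C2 = 0x60, C3 = 0xBC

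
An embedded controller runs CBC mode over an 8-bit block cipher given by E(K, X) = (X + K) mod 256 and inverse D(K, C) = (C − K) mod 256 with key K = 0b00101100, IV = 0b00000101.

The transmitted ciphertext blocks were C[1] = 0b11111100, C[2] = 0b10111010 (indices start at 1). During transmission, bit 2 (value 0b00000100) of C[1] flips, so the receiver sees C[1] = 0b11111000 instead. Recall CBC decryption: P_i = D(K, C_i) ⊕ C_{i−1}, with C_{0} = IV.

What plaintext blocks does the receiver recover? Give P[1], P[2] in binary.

P[1] = 0b11001001, P[2] = 0b01110110

Only C[1] changed, to 0b11111000. In CBC, a change in C_i garbles P_i and flips the same bit in P_{i+1}. Decrypting the received ciphertext:
P[1]: D(K, 0b11111000) = 0b11001100; 0b11001100 ⊕ 0b00000101 = 0b11001001.
P[2]: D(K, 0b10111010) = 0b10001110; 0b10001110 ⊕ 0b11111000 = 0b01110110.
Blocks that differ from the original plaintext: P[1], P[2].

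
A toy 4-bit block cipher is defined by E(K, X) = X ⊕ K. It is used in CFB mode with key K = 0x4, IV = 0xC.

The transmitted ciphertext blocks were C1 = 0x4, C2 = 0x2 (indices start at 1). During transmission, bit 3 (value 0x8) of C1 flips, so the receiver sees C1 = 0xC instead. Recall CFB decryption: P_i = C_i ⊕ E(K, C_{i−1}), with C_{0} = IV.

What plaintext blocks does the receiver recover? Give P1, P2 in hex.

Only C1 changed, to 0xC. In CFB, a change in C_i flips the same bit in P_i and garbles P_{i+1}. Decrypting the received ciphertext:
P1: E(K, 0xC) = 0x8; 0xC ⊕ 0x8 = 0x4.
P2: E(K, 0xC) = 0x8; 0x2 ⊕ 0x8 = 0xA.
Blocks that differ from the original plaintext: P1, P2.

P1 = 0x4, P2 = 0xA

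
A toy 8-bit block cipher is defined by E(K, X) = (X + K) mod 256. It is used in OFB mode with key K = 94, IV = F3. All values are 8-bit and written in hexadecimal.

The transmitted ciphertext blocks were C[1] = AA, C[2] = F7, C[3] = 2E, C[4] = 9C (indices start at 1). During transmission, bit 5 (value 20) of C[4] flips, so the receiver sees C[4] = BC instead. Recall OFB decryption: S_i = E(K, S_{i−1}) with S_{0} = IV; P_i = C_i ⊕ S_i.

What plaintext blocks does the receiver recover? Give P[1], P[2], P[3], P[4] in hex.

P[1] = 2D, P[2] = EC, P[3] = 81, P[4] = FF

Only C[4] changed, to BC. In OFB, a change in C_i flips the same bit in P_i only; the keystream is unaffected. Decrypting the received ciphertext:
P[1]: S = E(K, F3) = 87; AA ⊕ 87 = 2D.
P[2]: S = E(K, 87) = 1B; F7 ⊕ 1B = EC.
P[3]: S = E(K, 1B) = AF; 2E ⊕ AF = 81.
P[4]: S = E(K, AF) = 43; BC ⊕ 43 = FF.
Blocks that differ from the original plaintext: P[4].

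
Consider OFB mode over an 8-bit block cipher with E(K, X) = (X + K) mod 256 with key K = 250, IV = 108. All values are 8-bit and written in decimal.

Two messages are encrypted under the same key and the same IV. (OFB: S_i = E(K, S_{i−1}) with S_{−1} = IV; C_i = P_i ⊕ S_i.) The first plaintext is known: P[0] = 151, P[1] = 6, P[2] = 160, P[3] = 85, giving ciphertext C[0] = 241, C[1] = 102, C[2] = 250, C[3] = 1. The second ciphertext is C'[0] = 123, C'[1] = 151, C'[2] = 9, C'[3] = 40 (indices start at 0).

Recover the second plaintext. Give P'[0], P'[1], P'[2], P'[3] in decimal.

P'[0] = 29, P'[1] = 247, P'[2] = 83, P'[3] = 124

In OFB with a reused IV, both messages share the same keystream S_i, so C_i ⊕ C'_i = P_i ⊕ P'_i and thus P'_i = P_i ⊕ C_i ⊕ C'_i.
P'[0]: 151 ⊕ 241 ⊕ 123 = 29.
P'[1]: 6 ⊕ 102 ⊕ 151 = 247.
P'[2]: 160 ⊕ 250 ⊕ 9 = 83.
P'[3]: 85 ⊕ 1 ⊕ 40 = 124.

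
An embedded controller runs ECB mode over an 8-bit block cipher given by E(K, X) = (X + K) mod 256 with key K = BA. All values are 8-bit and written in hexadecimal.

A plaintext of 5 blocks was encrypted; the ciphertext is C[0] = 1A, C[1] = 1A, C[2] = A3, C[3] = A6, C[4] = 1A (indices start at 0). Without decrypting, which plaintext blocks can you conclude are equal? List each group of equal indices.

ECB encrypts each block independently with the same key, so equal ciphertext blocks imply equal plaintext blocks.
C[0] = C[1] = C[4] = 1A, so P[0] = P[1] = P[4].

P[0] = P[1] = P[4]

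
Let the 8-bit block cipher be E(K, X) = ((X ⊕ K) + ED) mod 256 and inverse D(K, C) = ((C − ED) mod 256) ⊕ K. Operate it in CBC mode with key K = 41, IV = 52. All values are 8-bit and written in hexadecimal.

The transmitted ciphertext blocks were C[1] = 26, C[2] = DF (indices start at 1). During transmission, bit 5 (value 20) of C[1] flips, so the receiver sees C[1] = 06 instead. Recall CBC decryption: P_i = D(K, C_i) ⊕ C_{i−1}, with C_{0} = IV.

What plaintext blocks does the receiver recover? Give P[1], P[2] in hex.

P[1] = 0A, P[2] = B5

Only C[1] changed, to 06. In CBC, a change in C_i garbles P_i and flips the same bit in P_{i+1}. Decrypting the received ciphertext:
P[1]: D(K, 06) = 58; 58 ⊕ 52 = 0A.
P[2]: D(K, DF) = B3; B3 ⊕ 06 = B5.
Blocks that differ from the original plaintext: P[1], P[2].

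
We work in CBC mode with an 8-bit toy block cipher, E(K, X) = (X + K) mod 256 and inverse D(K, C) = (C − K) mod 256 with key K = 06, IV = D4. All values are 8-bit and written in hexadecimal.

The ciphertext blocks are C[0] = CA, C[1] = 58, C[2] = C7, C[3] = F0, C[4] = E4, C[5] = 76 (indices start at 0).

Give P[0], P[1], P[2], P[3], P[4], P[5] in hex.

P[0] = 10, P[1] = 98, P[2] = 99, P[3] = 2D, P[4] = 2E, P[5] = 94

CBC decryption: P_i = D(K, C_i) ⊕ C_{i−1}, with C_{−1} = IV.
P[0]: D(K, CA) = C4; C4 ⊕ D4 = 10.
P[1]: D(K, 58) = 52; 52 ⊕ CA = 98.
P[2]: D(K, C7) = C1; C1 ⊕ 58 = 99.
P[3]: D(K, F0) = EA; EA ⊕ C7 = 2D.
P[4]: D(K, E4) = DE; DE ⊕ F0 = 2E.
P[5]: D(K, 76) = 70; 70 ⊕ E4 = 94.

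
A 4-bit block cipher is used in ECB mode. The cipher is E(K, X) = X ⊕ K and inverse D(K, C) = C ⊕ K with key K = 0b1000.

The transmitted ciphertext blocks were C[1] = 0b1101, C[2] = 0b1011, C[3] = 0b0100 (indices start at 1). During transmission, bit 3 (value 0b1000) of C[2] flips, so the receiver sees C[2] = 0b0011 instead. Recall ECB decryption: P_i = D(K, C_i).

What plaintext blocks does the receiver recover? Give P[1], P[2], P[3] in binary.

Only C[2] changed, to 0b0011. In ECB, a change in C_i affects only P_i. Decrypting the received ciphertext:
P[1]: D(K, 0b1101) = 0b0101.
P[2]: D(K, 0b0011) = 0b1011.
P[3]: D(K, 0b0100) = 0b1100.
Blocks that differ from the original plaintext: P[2].

P[1] = 0b0101, P[2] = 0b1011, P[3] = 0b1100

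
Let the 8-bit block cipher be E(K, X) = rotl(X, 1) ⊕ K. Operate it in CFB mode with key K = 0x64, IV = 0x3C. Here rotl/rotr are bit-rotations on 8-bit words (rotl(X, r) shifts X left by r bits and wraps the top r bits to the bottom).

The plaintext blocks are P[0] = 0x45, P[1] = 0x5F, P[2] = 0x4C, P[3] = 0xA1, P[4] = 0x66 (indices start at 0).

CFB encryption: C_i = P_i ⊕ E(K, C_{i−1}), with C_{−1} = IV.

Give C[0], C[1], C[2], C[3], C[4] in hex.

C[0]: E(K, 0x3C) = 0x1C; 0x45 ⊕ 0x1C = 0x59.
C[1]: E(K, 0x59) = 0xD6; 0x5F ⊕ 0xD6 = 0x89.
C[2]: E(K, 0x89) = 0x77; 0x4C ⊕ 0x77 = 0x3B.
C[3]: E(K, 0x3B) = 0x12; 0xA1 ⊕ 0x12 = 0xB3.
C[4]: E(K, 0xB3) = 0x03; 0x66 ⊕ 0x03 = 0x65.

C[0] = 0x59, C[1] = 0x89, C[2] = 0x3B, C[3] = 0xB3, C[4] = 0x65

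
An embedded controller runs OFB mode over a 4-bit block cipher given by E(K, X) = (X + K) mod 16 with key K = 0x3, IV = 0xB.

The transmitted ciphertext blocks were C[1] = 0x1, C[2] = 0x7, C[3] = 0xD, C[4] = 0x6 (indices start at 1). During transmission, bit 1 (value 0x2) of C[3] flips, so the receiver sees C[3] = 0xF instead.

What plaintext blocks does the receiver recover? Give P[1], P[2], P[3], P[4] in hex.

P[1] = 0xF, P[2] = 0x6, P[3] = 0xB, P[4] = 0x1

OFB decryption: S_i = E(K, S_{i−1}) with S_{0} = IV; P_i = C_i ⊕ S_i.
Only C[3] changed, to 0xF. In OFB, a change in C_i flips the same bit in P_i only; the keystream is unaffected. Decrypting the received ciphertext:
P[1]: S = E(K, 0xB) = 0xE; 0x1 ⊕ 0xE = 0xF.
P[2]: S = E(K, 0xE) = 0x1; 0x7 ⊕ 0x1 = 0x6.
P[3]: S = E(K, 0x1) = 0x4; 0xF ⊕ 0x4 = 0xB.
P[4]: S = E(K, 0x4) = 0x7; 0x6 ⊕ 0x7 = 0x1.
Blocks that differ from the original plaintext: P[3].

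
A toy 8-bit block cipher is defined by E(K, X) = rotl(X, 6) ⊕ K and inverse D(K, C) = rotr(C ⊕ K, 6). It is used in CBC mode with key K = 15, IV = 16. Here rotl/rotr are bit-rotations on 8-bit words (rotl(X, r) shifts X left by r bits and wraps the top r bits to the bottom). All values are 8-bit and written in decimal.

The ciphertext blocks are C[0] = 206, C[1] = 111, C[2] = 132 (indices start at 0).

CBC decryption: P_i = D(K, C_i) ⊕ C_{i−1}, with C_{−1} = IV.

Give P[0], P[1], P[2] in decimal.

P[0] = 23, P[1] = 79, P[2] = 65

P[0]: D(K, 206) = 7; 7 ⊕ 16 = 23.
P[1]: D(K, 111) = 129; 129 ⊕ 206 = 79.
P[2]: D(K, 132) = 46; 46 ⊕ 111 = 65.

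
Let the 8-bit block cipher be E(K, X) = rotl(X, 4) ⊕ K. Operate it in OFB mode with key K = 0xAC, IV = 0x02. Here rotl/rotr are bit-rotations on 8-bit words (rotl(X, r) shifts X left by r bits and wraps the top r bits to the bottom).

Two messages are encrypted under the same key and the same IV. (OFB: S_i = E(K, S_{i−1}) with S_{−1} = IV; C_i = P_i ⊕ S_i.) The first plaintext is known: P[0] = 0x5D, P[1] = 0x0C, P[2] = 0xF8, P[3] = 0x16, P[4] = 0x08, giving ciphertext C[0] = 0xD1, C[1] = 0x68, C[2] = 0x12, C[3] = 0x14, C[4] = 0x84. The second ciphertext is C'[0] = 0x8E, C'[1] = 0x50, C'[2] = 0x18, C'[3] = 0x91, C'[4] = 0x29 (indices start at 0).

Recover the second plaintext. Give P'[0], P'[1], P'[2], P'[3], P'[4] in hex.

In OFB with a reused IV, both messages share the same keystream S_i, so C_i ⊕ C'_i = P_i ⊕ P'_i and thus P'_i = P_i ⊕ C_i ⊕ C'_i.
P'[0]: 0x5D ⊕ 0xD1 ⊕ 0x8E = 0x02.
P'[1]: 0x0C ⊕ 0x68 ⊕ 0x50 = 0x34.
P'[2]: 0xF8 ⊕ 0x12 ⊕ 0x18 = 0xF2.
P'[3]: 0x16 ⊕ 0x14 ⊕ 0x91 = 0x93.
P'[4]: 0x08 ⊕ 0x84 ⊕ 0x29 = 0xA5.

P'[0] = 0x02, P'[1] = 0x34, P'[2] = 0xF2, P'[3] = 0x93, P'[4] = 0xA5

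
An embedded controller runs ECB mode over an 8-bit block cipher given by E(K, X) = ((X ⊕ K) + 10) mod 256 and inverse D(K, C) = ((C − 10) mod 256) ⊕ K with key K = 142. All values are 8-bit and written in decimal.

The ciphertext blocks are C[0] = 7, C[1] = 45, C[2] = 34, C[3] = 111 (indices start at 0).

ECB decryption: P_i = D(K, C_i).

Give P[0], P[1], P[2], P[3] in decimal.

P[0]: D(K, 7) = 115.
P[1]: D(K, 45) = 173.
P[2]: D(K, 34) = 150.
P[3]: D(K, 111) = 235.

P[0] = 115, P[1] = 173, P[2] = 150, P[3] = 235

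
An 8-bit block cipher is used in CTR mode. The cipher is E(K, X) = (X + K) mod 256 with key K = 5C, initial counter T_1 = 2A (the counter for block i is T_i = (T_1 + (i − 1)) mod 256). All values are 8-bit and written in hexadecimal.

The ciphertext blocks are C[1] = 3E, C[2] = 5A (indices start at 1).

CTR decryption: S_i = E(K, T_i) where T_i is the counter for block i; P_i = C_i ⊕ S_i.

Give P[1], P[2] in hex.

P[1] = B8, P[2] = DD

P[1]: T = 2A, S = E(K, T) = 86; 3E ⊕ 86 = B8.
P[2]: T = 2B, S = E(K, T) = 87; 5A ⊕ 87 = DD.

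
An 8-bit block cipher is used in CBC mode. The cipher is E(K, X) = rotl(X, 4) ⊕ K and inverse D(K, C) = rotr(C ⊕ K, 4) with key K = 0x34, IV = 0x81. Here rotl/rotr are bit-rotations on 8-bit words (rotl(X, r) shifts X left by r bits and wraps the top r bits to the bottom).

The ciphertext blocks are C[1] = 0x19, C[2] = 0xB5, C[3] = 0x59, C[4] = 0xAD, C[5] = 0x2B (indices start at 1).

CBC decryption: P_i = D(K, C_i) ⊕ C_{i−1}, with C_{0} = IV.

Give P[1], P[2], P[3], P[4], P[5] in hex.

P[1]: D(K, 0x19) = 0xD2; 0xD2 ⊕ 0x81 = 0x53.
P[2]: D(K, 0xB5) = 0x18; 0x18 ⊕ 0x19 = 0x01.
P[3]: D(K, 0x59) = 0xD6; 0xD6 ⊕ 0xB5 = 0x63.
P[4]: D(K, 0xAD) = 0x99; 0x99 ⊕ 0x59 = 0xC0.
P[5]: D(K, 0x2B) = 0xF1; 0xF1 ⊕ 0xAD = 0x5C.

P[1] = 0x53, P[2] = 0x01, P[3] = 0x63, P[4] = 0xC0, P[5] = 0x5C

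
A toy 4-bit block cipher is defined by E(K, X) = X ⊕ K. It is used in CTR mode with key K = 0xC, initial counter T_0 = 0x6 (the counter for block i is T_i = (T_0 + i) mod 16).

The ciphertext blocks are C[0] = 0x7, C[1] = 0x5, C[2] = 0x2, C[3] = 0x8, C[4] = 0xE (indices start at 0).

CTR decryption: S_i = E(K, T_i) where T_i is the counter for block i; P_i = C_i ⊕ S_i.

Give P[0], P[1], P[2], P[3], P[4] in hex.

P[0]: T = 0x6, S = E(K, T) = 0xA; 0x7 ⊕ 0xA = 0xD.
P[1]: T = 0x7, S = E(K, T) = 0xB; 0x5 ⊕ 0xB = 0xE.
P[2]: T = 0x8, S = E(K, T) = 0x4; 0x2 ⊕ 0x4 = 0x6.
P[3]: T = 0x9, S = E(K, T) = 0x5; 0x8 ⊕ 0x5 = 0xD.
P[4]: T = 0xA, S = E(K, T) = 0x6; 0xE ⊕ 0x6 = 0x8.

P[0] = 0xD, P[1] = 0xE, P[2] = 0x6, P[3] = 0xD, P[4] = 0x8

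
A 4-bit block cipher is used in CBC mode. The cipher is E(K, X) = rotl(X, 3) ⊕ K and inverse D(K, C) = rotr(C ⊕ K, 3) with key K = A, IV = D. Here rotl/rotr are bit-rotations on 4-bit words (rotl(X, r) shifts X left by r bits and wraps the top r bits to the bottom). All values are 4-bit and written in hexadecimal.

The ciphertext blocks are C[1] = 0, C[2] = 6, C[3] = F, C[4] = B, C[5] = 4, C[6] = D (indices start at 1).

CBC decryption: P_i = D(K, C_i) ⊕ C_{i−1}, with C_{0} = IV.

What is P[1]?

P[1]: D(K, 0) = 5; 5 ⊕ D = 8.

P[1] = 8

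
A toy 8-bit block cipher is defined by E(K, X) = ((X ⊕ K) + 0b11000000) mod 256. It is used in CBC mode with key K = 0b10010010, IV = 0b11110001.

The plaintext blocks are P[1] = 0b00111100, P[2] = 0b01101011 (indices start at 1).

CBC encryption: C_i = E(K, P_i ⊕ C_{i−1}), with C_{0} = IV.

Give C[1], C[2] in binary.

C[1]: P[1] ⊕ 0b11110001 = 0b11001101; E(K, 0b11001101) = 0b00011111.
C[2]: P[2] ⊕ 0b00011111 = 0b01110100; E(K, 0b01110100) = 0b10100110.

C[1] = 0b00011111, C[2] = 0b10100110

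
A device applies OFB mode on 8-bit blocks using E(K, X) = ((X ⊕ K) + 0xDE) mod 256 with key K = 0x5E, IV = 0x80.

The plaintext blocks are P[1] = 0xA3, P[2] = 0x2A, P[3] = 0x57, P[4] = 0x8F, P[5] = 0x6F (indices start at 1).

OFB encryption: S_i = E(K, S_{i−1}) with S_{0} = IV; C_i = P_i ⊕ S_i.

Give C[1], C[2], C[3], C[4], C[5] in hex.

C[1] = 0x1F, C[2] = 0xEA, C[3] = 0x2B, C[4] = 0x8F, C[5] = 0x53

C[1]: S = E(K, 0x80) = 0xBC; 0xA3 ⊕ 0xBC = 0x1F.
C[2]: S = E(K, 0xBC) = 0xC0; 0x2A ⊕ 0xC0 = 0xEA.
C[3]: S = E(K, 0xC0) = 0x7C; 0x57 ⊕ 0x7C = 0x2B.
C[4]: S = E(K, 0x7C) = 0x00; 0x8F ⊕ 0x00 = 0x8F.
C[5]: S = E(K, 0x00) = 0x3C; 0x6F ⊕ 0x3C = 0x53.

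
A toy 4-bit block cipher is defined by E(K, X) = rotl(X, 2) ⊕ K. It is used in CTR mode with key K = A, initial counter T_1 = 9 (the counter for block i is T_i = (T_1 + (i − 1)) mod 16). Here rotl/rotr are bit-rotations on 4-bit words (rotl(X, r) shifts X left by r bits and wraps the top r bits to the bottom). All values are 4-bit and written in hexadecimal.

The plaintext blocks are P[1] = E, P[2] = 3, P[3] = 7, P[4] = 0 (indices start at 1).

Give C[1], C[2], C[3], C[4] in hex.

CTR encryption: S_i = E(K, T_i) where T_i is the counter for block i; C_i = P_i ⊕ S_i.
C[1]: T = 9, S = E(K, T) = C; E ⊕ C = 2.
C[2]: T = A, S = E(K, T) = 0; 3 ⊕ 0 = 3.
C[3]: T = B, S = E(K, T) = 4; 7 ⊕ 4 = 3.
C[4]: T = C, S = E(K, T) = 9; 0 ⊕ 9 = 9.

C[1] = 2, C[2] = 3, C[3] = 3, C[4] = 9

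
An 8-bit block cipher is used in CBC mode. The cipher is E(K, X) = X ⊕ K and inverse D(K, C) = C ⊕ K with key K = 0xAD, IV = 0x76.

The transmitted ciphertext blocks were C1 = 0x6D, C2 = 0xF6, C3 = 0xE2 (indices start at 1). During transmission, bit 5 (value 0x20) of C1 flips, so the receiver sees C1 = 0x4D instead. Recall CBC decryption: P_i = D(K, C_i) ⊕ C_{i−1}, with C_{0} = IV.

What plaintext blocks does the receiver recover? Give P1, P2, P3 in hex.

Only C1 changed, to 0x4D. In CBC, a change in C_i garbles P_i and flips the same bit in P_{i+1}. Decrypting the received ciphertext:
P1: D(K, 0x4D) = 0xE0; 0xE0 ⊕ 0x76 = 0x96.
P2: D(K, 0xF6) = 0x5B; 0x5B ⊕ 0x4D = 0x16.
P3: D(K, 0xE2) = 0x4F; 0x4F ⊕ 0xF6 = 0xB9.
Blocks that differ from the original plaintext: P1, P2.

P1 = 0x96, P2 = 0x16, P3 = 0xB9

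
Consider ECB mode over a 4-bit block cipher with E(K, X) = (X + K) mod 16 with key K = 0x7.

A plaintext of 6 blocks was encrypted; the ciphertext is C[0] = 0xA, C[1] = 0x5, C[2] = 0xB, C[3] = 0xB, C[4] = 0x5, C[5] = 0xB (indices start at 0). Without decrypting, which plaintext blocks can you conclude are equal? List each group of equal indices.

ECB encrypts each block independently with the same key, so equal ciphertext blocks imply equal plaintext blocks.
C[1] = C[4] = 0x5, so P[1] = P[4].
C[2] = C[3] = C[5] = 0xB, so P[2] = P[3] = P[5].

P[1] = P[4]; P[2] = P[3] = P[5]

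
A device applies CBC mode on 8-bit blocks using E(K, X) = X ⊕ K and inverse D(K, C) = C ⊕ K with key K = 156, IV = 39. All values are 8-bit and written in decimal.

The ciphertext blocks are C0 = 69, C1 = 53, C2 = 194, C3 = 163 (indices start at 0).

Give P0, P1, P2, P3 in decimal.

CBC decryption: P_i = D(K, C_i) ⊕ C_{i−1}, with C_{−1} = IV.
P0: D(K, 69) = 217; 217 ⊕ 39 = 254.
P1: D(K, 53) = 169; 169 ⊕ 69 = 236.
P2: D(K, 194) = 94; 94 ⊕ 53 = 107.
P3: D(K, 163) = 63; 63 ⊕ 194 = 253.

P0 = 254, P1 = 236, P2 = 107, P3 = 253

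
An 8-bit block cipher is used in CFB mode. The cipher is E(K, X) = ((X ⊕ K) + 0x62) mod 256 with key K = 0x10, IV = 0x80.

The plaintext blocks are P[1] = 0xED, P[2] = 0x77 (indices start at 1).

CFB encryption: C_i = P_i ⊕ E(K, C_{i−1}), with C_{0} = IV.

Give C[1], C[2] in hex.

C[1] = 0x1F, C[2] = 0x06

C[1]: E(K, 0x80) = 0xF2; 0xED ⊕ 0xF2 = 0x1F.
C[2]: E(K, 0x1F) = 0x71; 0x77 ⊕ 0x71 = 0x06.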